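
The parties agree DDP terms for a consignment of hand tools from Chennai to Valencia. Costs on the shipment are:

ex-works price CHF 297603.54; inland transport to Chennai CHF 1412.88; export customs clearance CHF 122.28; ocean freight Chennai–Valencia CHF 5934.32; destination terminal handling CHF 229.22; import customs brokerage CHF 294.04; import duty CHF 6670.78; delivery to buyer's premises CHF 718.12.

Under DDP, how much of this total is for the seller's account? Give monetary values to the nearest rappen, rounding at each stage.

Seller's account: CHF 312985.18

DDP: the seller bears all costs including import duty.
Seller's account: goods 297603.54 + inland to port 1412.88 + export clearance 122.28 + freight 5934.32 + destination terminal 229.22 + brokerage 294.04 + duty 6670.78 + delivery 718.12 = 312985.18
Buyer's account: 0.00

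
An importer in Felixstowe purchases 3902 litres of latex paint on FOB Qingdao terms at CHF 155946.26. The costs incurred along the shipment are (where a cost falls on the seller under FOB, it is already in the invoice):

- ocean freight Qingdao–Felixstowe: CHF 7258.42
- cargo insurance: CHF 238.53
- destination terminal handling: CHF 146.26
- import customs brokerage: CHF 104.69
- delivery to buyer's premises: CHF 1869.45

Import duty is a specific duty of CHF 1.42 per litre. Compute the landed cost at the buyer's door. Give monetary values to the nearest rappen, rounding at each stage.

Total landed cost: CHF 171104.45

FOB: the seller bears costs until goods are on board at the origin port; the buyer bears freight, insurance and all costs thereafter.
CIF value = FOB price + freight + insurance = 155946.26 + 7258.42 + 238.53 = 163443.21
Import duty = 3902 × 1.42 = 5540.84
Buyer bears: freight 7258.42 + insurance 238.53 + destination terminal 146.26 + brokerage 104.69 + delivery 1869.45 + duty 5540.84 = 15158.19
Landed cost = invoice 155946.26 + 15158.19 = 171104.45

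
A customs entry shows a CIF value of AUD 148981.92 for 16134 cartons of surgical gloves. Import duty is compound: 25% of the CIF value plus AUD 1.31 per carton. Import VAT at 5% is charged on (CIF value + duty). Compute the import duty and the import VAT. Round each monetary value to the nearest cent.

Import duty: AUD 58381.02; import VAT: AUD 10368.15

Ad valorem component: 148981.92 × 25% = 37245.48
Specific component: 16134 × 1.31 = 21135.54
Import duty = 37245.48 + 21135.54 = 58381.02
VAT base = CIF + duty = 148981.92 + 58381.02 = 207362.94
Import VAT = 207362.94 × 5% = 10368.15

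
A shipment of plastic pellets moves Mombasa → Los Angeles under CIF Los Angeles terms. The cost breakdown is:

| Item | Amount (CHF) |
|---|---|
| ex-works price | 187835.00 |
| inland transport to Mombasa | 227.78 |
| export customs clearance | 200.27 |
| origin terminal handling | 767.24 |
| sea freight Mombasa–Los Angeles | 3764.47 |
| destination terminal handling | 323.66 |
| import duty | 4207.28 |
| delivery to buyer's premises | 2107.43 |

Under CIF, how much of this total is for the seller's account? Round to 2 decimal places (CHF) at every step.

Seller's account: CHF 192794.76

CIF: the seller pays costs through ocean freight and marine insurance to the destination port.
Seller's account: goods 187835.00 + inland to port 227.78 + export clearance 200.27 + origin terminal 767.24 + freight 3764.47 = 192794.76
Buyer's account: destination terminal 323.66 + duty 4207.28 + delivery 2107.43 = 6638.37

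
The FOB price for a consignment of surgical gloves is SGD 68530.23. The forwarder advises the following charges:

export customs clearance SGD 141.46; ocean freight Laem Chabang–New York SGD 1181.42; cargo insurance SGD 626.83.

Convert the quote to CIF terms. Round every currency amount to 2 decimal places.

Not relevant to the conversion: export clearance — on the seller under both FOB and CIF; already in the FOB price and stays in the CIF price.
From FOB to CIF, the seller additionally bears: freight, insurance.
CIF price = 68530.23 + 1181.42 + 626.83 = 70338.48

CIF price: SGD 70338.48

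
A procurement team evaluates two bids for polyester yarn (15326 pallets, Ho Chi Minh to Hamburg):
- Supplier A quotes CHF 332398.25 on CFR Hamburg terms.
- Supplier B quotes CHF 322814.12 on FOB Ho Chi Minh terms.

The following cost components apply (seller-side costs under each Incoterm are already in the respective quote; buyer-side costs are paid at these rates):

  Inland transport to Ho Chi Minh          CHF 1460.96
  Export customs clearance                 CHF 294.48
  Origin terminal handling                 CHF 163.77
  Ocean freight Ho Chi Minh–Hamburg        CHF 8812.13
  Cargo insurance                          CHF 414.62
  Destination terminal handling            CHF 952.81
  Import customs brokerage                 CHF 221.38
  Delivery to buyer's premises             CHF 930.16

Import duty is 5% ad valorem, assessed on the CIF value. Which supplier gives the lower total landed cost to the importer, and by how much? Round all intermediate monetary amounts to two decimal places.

Supplier A (CFR):
CIF value = CFR price + insurance = 332398.25 + 414.62 = 332812.87
Import duty = 332812.87 × 5% = 16640.64
Buyer bears (A): 414.62 + 952.81 + 221.38 + 930.16 = 2518.97
Landed cost (A) = invoice 332398.25 + 2518.97 + duty 16640.64 = 351557.86
Supplier B (FOB):
CIF value = FOB price + freight + insurance = 322814.12 + 8812.13 + 414.62 = 332040.87
Import duty = 332040.87 × 5% = 16602.04
Buyer bears (B): 8812.13 + 414.62 + 952.81 + 221.38 + 930.16 = 11331.10
Landed cost (B) = invoice 322814.12 + 11331.10 + duty 16602.04 = 350747.26
Difference = |351557.86 − 350747.26| = 810.60

Supplier B is cheaper by CHF 810.60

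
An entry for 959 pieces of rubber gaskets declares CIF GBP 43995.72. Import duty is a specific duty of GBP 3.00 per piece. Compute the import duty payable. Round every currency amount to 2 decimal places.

Import duty: GBP 2877.00

Import duty = 959 × 3.00 = 2877.00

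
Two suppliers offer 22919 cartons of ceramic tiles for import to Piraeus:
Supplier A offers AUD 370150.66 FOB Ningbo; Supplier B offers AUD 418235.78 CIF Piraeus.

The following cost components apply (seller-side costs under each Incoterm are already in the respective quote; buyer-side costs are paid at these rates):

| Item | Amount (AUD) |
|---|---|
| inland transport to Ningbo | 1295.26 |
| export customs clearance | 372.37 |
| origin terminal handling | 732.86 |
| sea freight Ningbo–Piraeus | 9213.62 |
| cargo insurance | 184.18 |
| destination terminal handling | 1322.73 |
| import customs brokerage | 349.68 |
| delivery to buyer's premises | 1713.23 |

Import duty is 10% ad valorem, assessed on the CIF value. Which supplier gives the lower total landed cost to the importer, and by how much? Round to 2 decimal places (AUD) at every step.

Supplier A is cheaper by AUD 42556.05

Supplier A (FOB):
CIF value = FOB price + freight + insurance = 370150.66 + 9213.62 + 184.18 = 379548.46
Import duty = 379548.46 × 10% = 37954.85
Buyer bears (A): 9213.62 + 184.18 + 1322.73 + 349.68 + 1713.23 = 12783.44
Landed cost (A) = invoice 370150.66 + 12783.44 + duty 37954.85 = 420888.95
Supplier B (CIF):
The CIF price already equals the CIF value: 418235.78
Import duty = 418235.78 × 10% = 41823.58
Buyer bears (B): 1322.73 + 349.68 + 1713.23 = 3385.64
Landed cost (B) = invoice 418235.78 + 3385.64 + duty 41823.58 = 463445.00
Difference = |420888.95 − 463445.00| = 42556.05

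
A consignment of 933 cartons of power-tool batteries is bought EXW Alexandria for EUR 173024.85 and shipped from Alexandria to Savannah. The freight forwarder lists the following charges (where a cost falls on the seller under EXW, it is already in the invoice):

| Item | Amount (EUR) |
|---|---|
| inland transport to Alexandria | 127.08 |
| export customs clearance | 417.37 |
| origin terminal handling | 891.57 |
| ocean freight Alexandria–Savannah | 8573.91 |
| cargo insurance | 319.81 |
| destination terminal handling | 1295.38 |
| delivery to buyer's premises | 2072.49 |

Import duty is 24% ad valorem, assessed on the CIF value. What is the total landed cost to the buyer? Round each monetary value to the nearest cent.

EXW: the seller makes goods available at their premises; the buyer bears all onward costs.
CIF value = EXW price + inland to port + export clearance + origin terminal + freight + insurance = 173024.85 + 127.08 + 417.37 + 891.57 + 8573.91 + 319.81 = 183354.59
Import duty = 183354.59 × 24% = 44005.10
Buyer bears: inland to port 127.08 + export clearance 417.37 + origin terminal 891.57 + freight 8573.91 + insurance 319.81 + destination terminal 1295.38 + delivery 2072.49 + duty 44005.10 = 57702.71
Landed cost = invoice 173024.85 + 57702.71 = 230727.56

Total landed cost: EUR 230727.56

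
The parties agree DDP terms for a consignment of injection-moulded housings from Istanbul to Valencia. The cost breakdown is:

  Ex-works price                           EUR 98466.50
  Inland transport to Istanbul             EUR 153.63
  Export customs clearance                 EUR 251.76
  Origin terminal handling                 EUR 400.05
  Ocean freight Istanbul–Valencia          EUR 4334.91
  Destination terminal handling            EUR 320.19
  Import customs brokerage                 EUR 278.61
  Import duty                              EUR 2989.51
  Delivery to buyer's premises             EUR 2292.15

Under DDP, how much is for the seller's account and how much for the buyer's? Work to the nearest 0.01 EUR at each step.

DDP: the seller bears all costs including import duty.
Seller's account: goods 98466.50 + inland to port 153.63 + export clearance 251.76 + origin terminal 400.05 + freight 4334.91 + destination terminal 320.19 + brokerage 278.61 + duty 2989.51 + delivery 2292.15 = 109487.31
Buyer's account: 0.00

Seller: EUR 109487.31; buyer: EUR 0.00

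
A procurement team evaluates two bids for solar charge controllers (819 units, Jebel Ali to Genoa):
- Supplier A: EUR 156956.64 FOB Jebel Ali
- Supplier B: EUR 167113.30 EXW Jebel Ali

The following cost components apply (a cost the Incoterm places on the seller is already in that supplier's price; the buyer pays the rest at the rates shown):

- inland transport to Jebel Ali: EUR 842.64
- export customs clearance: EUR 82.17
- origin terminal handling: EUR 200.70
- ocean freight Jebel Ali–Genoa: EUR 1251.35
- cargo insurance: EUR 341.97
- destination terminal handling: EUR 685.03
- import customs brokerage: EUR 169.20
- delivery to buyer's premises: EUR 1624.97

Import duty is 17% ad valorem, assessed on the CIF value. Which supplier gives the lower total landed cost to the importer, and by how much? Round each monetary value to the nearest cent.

Supplier A is cheaper by EUR 13200.14

Supplier A (FOB):
CIF value = FOB price + freight + insurance = 156956.64 + 1251.35 + 341.97 = 158549.96
Import duty = 158549.96 × 17% = 26953.49
Buyer bears (A): 1251.35 + 341.97 + 685.03 + 169.20 + 1624.97 = 4072.52
Landed cost (A) = invoice 156956.64 + 4072.52 + duty 26953.49 = 187982.65
Supplier B (EXW):
CIF value = EXW price + inland to port + export clearance + origin terminal + freight + insurance = 167113.30 + 842.64 + 82.17 + 200.70 + 1251.35 + 341.97 = 169832.13
Import duty = 169832.13 × 17% = 28871.46
Buyer bears (B): 842.64 + 82.17 + 200.70 + 1251.35 + 341.97 + 685.03 + 169.20 + 1624.97 = 5198.03
Landed cost (B) = invoice 167113.30 + 5198.03 + duty 28871.46 = 201182.79
Difference = |187982.65 − 201182.79| = 13200.14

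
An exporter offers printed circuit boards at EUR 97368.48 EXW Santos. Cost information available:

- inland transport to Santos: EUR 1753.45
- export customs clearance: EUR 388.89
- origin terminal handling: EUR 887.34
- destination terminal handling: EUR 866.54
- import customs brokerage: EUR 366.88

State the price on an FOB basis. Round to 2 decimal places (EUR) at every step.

FOB price: EUR 100398.16

Not relevant to the conversion: brokerage, destination terminal — on the buyer under both terms; not part of either seller's price.
From EXW to FOB, the seller additionally bears: inland to port, export clearance, origin terminal.
FOB price = 97368.48 + 1753.45 + 388.89 + 887.34 = 100398.16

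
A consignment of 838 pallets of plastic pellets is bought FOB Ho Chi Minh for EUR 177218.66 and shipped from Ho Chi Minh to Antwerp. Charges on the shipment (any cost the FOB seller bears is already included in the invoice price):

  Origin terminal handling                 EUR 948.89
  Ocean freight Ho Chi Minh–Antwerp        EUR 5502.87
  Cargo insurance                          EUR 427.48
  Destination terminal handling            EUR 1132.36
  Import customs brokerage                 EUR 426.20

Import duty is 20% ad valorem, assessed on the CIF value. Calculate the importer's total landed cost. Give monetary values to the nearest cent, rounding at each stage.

FOB: the seller bears costs until goods are on board at the origin port; the buyer bears freight, insurance and all costs thereafter.
Already in the invoice (seller's account under FOB): origin terminal — exclude.
CIF value = FOB price + freight + insurance = 177218.66 + 5502.87 + 427.48 = 183149.01
Import duty = 183149.01 × 20% = 36629.80
Buyer bears: freight 5502.87 + insurance 427.48 + destination terminal 1132.36 + brokerage 426.20 + duty 36629.80 = 44118.71
Landed cost = invoice 177218.66 + 44118.71 = 221337.37

Total landed cost: EUR 221337.37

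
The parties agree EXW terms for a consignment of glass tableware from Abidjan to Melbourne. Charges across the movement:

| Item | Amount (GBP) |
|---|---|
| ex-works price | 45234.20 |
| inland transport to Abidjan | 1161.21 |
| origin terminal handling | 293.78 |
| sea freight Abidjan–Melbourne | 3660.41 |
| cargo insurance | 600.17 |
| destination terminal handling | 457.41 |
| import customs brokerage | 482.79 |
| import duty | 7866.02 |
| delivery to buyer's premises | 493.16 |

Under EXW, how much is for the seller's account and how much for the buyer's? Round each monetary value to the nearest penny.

EXW: the seller makes goods available at their premises; the buyer bears all onward costs.
Seller's account: goods 45234.20 = 45234.20
Buyer's account: inland to port 1161.21 + origin terminal 293.78 + freight 3660.41 + insurance 600.17 + destination terminal 457.41 + brokerage 482.79 + duty 7866.02 + delivery 493.16 = 15014.95

Seller: GBP 45234.20; buyer: GBP 15014.95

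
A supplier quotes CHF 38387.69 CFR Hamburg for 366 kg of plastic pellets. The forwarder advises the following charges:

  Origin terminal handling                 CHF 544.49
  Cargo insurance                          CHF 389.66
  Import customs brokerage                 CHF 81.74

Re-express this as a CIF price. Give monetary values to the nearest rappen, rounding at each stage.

Not relevant to the conversion: origin terminal — on the seller under both CFR and CIF; already in the CFR price and stays in the CIF price. brokerage — on the buyer under both terms; not part of either seller's price.
From CFR to CIF, the seller additionally bears: insurance.
CIF price = 38387.69 + 389.66 = 38777.35

CIF price: CHF 38777.35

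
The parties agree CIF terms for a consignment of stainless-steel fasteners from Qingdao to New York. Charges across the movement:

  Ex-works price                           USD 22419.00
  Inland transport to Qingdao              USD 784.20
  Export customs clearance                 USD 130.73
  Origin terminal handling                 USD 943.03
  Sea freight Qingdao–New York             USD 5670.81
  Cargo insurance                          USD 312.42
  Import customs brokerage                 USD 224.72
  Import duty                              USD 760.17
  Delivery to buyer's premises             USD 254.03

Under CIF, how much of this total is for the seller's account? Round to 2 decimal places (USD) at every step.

Seller's account: USD 30260.19

CIF: the seller pays costs through ocean freight and marine insurance to the destination port.
Seller's account: goods 22419.00 + inland to port 784.20 + export clearance 130.73 + origin terminal 943.03 + freight 5670.81 + insurance 312.42 = 30260.19
Buyer's account: brokerage 224.72 + duty 760.17 + delivery 254.03 = 1238.92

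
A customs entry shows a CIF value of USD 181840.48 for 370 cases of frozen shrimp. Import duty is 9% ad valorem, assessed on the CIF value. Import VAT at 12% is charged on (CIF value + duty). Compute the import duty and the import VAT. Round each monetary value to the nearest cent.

Import duty = 181840.48 × 9% = 16365.64
VAT base = CIF + duty = 181840.48 + 16365.64 = 198206.12
Import VAT = 198206.12 × 12% = 23784.73

Import duty: USD 16365.64; import VAT: USD 23784.73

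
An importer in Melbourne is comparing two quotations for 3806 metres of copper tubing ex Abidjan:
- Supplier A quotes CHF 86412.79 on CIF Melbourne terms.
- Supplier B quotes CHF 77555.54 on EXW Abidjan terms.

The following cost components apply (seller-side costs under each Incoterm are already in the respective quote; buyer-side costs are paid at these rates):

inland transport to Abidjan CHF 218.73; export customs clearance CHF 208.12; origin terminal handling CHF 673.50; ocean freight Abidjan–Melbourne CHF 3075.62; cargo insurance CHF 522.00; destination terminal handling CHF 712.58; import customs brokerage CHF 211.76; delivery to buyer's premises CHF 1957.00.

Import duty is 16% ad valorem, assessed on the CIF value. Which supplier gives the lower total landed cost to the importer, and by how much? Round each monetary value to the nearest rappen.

Supplier B is cheaper by CHF 4824.77

Supplier A (CIF):
The CIF price already equals the CIF value: 86412.79
Import duty = 86412.79 × 16% = 13826.05
Buyer bears (A): 712.58 + 211.76 + 1957.00 = 2881.34
Landed cost (A) = invoice 86412.79 + 2881.34 + duty 13826.05 = 103120.18
Supplier B (EXW):
CIF value = EXW price + inland to port + export clearance + origin terminal + freight + insurance = 77555.54 + 218.73 + 208.12 + 673.50 + 3075.62 + 522.00 = 82253.51
Import duty = 82253.51 × 16% = 13160.56
Buyer bears (B): 218.73 + 208.12 + 673.50 + 3075.62 + 522.00 + 712.58 + 211.76 + 1957.00 = 7579.31
Landed cost (B) = invoice 77555.54 + 7579.31 + duty 13160.56 = 98295.41
Difference = |103120.18 − 98295.41| = 4824.77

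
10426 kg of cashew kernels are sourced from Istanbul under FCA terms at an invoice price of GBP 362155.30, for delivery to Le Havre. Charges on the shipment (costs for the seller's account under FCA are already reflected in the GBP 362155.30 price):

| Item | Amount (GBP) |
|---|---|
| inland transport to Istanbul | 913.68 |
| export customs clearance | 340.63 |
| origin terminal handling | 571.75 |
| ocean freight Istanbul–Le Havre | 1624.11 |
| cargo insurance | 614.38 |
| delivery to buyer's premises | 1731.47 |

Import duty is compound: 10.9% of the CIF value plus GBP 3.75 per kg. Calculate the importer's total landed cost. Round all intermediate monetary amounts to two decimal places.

FCA: the seller delivers export-cleared goods to the carrier; the buyer bears costs from that point.
Already in the invoice (seller's account under FCA): inland to port, export clearance — exclude.
CIF value = FCA price + origin terminal + freight + insurance = 362155.30 + 571.75 + 1624.11 + 614.38 = 364965.54
Ad valorem component: 364965.54 × 10.9% = 39781.24
Specific component: 10426 × 3.75 = 39097.50
Import duty = 39781.24 + 39097.50 = 78878.74
Buyer bears: origin terminal 571.75 + freight 1624.11 + insurance 614.38 + delivery 1731.47 + duty 78878.74 = 83420.45
Landed cost = invoice 362155.30 + 83420.45 = 445575.75

Total landed cost: GBP 445575.75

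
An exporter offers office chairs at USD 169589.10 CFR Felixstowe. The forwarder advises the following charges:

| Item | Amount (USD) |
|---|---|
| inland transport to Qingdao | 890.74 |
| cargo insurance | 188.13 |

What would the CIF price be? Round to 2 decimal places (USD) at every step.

Not relevant to the conversion: inland to port — on the seller under both CFR and CIF; already in the CFR price and stays in the CIF price.
From CFR to CIF, the seller additionally bears: insurance.
CIF price = 169589.10 + 188.13 = 169777.23

CIF price: USD 169777.23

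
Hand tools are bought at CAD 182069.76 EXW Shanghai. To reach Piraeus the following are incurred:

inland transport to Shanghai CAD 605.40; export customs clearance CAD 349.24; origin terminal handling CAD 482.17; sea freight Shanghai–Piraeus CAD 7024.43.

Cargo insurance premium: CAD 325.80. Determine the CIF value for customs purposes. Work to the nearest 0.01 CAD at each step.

CIF = EXW price + pre-shipment costs + freight + insurance
CIF = 182069.76 + 605.40 + 349.24 + 482.17 + 7024.43 + 325.80 = 190856.80

CIF value: CAD 190856.80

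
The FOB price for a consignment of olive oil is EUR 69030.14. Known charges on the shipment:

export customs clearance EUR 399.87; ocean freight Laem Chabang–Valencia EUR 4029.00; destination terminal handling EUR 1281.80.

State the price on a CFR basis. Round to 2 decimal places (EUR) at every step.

CFR price: EUR 73059.14

Not relevant to the conversion: export clearance — on the seller under both FOB and CFR; already in the FOB price and stays in the CFR price. destination terminal — on the buyer under both terms; not part of either seller's price.
From FOB to CFR, the seller additionally bears: freight.
CFR price = 69030.14 + 4029.00 = 73059.14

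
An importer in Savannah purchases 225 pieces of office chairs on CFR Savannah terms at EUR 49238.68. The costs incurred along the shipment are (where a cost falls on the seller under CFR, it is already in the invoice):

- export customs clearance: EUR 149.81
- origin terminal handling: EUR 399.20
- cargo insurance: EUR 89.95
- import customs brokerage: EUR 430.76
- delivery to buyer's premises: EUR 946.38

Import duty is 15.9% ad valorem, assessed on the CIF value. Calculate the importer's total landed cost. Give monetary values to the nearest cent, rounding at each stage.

CFR: the seller pays costs through ocean freight to the destination port, but not insurance.
Already in the invoice (seller's account under CFR): export clearance, origin terminal — exclude.
CIF value = CFR price + insurance = 49238.68 + 89.95 = 49328.63
Import duty = 49328.63 × 15.9% = 7843.25
Buyer bears: insurance 89.95 + brokerage 430.76 + delivery 946.38 + duty 7843.25 = 9310.34
Landed cost = invoice 49238.68 + 9310.34 = 58549.02

Total landed cost: EUR 58549.02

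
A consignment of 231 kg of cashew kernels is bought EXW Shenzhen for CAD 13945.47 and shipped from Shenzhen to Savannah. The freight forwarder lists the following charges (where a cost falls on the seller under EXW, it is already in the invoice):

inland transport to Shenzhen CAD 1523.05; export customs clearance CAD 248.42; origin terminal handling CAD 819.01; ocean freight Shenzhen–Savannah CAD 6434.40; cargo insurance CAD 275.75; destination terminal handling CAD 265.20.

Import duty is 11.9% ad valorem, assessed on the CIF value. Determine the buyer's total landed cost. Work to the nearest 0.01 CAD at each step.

Total landed cost: CAD 26277.59

EXW: the seller makes goods available at their premises; the buyer bears all onward costs.
CIF value = EXW price + inland to port + export clearance + origin terminal + freight + insurance = 13945.47 + 1523.05 + 248.42 + 819.01 + 6434.40 + 275.75 = 23246.10
Import duty = 23246.10 × 11.9% = 2766.29
Buyer bears: inland to port 1523.05 + export clearance 248.42 + origin terminal 819.01 + freight 6434.40 + insurance 275.75 + destination terminal 265.20 + duty 2766.29 = 12332.12
Landed cost = invoice 13945.47 + 12332.12 = 26277.59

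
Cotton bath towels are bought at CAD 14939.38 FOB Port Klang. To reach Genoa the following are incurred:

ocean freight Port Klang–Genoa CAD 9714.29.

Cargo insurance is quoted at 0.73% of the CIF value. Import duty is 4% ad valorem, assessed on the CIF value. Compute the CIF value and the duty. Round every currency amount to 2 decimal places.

Let C be the CIF value. C = FOB price + freight + 0.73% × C
C − 0.73% × C = 14939.38 + 9714.29
0.9927 × C = 24653.67
C = 24653.67 / 0.9927 = 24834.97
Insurance premium = 0.73% × 24834.97 = 181.30
Import duty = 24834.97 × 4% = 993.40

CIF value: CAD 24834.97; import duty: CAD 993.40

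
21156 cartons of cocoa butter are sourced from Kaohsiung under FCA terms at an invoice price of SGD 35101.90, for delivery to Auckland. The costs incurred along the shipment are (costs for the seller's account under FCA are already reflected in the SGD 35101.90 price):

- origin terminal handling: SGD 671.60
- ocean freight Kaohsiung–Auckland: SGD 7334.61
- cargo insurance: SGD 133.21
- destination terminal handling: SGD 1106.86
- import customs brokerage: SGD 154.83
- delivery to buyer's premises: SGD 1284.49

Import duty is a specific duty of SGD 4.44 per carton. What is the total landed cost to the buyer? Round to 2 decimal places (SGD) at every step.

Total landed cost: SGD 139720.14

FCA: the seller delivers export-cleared goods to the carrier; the buyer bears costs from that point.
CIF value = FCA price + origin terminal + freight + insurance = 35101.90 + 671.60 + 7334.61 + 133.21 = 43241.32
Import duty = 21156 × 4.44 = 93932.64
Buyer bears: origin terminal 671.60 + freight 7334.61 + insurance 133.21 + destination terminal 1106.86 + brokerage 154.83 + delivery 1284.49 + duty 93932.64 = 104618.24
Landed cost = invoice 35101.90 + 104618.24 = 139720.14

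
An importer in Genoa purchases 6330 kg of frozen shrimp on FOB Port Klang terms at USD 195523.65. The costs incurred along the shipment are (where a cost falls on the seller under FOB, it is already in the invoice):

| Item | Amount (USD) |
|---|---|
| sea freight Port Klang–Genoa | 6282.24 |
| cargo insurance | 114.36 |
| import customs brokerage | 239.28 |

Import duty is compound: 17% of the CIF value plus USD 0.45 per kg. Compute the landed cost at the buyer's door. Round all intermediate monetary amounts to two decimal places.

Total landed cost: USD 239334.47

FOB: the seller bears costs until goods are on board at the origin port; the buyer bears freight, insurance and all costs thereafter.
CIF value = FOB price + freight + insurance = 195523.65 + 6282.24 + 114.36 = 201920.25
Ad valorem component: 201920.25 × 17% = 34326.44
Specific component: 6330 × 0.45 = 2848.50
Import duty = 34326.44 + 2848.50 = 37174.94
Buyer bears: freight 6282.24 + insurance 114.36 + brokerage 239.28 + duty 37174.94 = 43810.82
Landed cost = invoice 195523.65 + 43810.82 = 239334.47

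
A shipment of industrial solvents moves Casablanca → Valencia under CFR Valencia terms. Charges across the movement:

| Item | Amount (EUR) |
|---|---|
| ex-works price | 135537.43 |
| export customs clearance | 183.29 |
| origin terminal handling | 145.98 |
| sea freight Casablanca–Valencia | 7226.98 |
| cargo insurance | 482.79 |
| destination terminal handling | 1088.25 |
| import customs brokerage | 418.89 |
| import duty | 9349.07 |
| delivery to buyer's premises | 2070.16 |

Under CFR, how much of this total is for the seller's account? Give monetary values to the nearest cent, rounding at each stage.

CFR: the seller pays costs through ocean freight to the destination port, but not insurance.
Seller's account: goods 135537.43 + export clearance 183.29 + origin terminal 145.98 + freight 7226.98 = 143093.68
Buyer's account: insurance 482.79 + destination terminal 1088.25 + brokerage 418.89 + duty 9349.07 + delivery 2070.16 = 13409.16

Seller's account: EUR 143093.68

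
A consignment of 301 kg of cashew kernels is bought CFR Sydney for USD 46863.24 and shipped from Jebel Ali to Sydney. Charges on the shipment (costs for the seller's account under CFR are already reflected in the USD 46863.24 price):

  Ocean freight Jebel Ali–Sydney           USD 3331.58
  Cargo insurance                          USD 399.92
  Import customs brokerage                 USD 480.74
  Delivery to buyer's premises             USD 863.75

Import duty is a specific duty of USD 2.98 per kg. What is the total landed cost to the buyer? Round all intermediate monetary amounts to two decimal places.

Total landed cost: USD 49504.63

CFR: the seller pays costs through ocean freight to the destination port, but not insurance.
Already in the invoice (seller's account under CFR): freight — exclude.
CIF value = CFR price + insurance = 46863.24 + 399.92 = 47263.16
Import duty = 301 × 2.98 = 896.98
Buyer bears: insurance 399.92 + brokerage 480.74 + delivery 863.75 + duty 896.98 = 2641.39
Landed cost = invoice 46863.24 + 2641.39 = 49504.63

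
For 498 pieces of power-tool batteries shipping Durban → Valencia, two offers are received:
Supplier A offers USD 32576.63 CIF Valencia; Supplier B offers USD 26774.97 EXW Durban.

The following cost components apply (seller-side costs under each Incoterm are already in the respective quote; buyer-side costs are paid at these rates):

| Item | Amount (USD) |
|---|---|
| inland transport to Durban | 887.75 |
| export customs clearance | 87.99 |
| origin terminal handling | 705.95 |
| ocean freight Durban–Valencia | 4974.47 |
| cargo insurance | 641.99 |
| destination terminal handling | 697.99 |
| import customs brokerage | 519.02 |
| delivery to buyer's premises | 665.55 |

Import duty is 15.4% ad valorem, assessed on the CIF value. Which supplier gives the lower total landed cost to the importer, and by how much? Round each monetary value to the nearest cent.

Supplier A is cheaper by USD 1726.95

Supplier A (CIF):
The CIF price already equals the CIF value: 32576.63
Import duty = 32576.63 × 15.4% = 5016.80
Buyer bears (A): 697.99 + 519.02 + 665.55 = 1882.56
Landed cost (A) = invoice 32576.63 + 1882.56 + duty 5016.80 = 39475.99
Supplier B (EXW):
CIF value = EXW price + inland to port + export clearance + origin terminal + freight + insurance = 26774.97 + 887.75 + 87.99 + 705.95 + 4974.47 + 641.99 = 34073.12
Import duty = 34073.12 × 15.4% = 5247.26
Buyer bears (B): 887.75 + 87.99 + 705.95 + 4974.47 + 641.99 + 697.99 + 519.02 + 665.55 = 9180.71
Landed cost (B) = invoice 26774.97 + 9180.71 + duty 5247.26 = 41202.94
Difference = |39475.99 − 41202.94| = 1726.95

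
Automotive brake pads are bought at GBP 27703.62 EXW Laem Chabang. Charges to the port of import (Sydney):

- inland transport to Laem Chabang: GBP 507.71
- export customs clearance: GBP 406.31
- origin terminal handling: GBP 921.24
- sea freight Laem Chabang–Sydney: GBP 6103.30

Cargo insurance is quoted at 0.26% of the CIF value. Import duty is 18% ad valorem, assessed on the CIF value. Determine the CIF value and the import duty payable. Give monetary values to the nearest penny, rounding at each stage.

Let C be the CIF value. C = EXW price + pre-shipment costs + freight + 0.26% × C
C − 0.26% × C = 27703.62 + 507.71 + 406.31 + 921.24 + 6103.30
0.9974 × C = 35642.18
C = 35642.18 / 0.9974 = 35735.09
Insurance premium = 0.26% × 35735.09 = 92.91
Import duty = 35735.09 × 18% = 6432.32

CIF value: GBP 35735.09; import duty: GBP 6432.32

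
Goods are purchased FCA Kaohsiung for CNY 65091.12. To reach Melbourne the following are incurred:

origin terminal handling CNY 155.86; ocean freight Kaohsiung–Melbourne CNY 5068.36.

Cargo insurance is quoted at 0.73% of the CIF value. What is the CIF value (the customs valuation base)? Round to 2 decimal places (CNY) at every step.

CIF value: CNY 70832.42

Let C be the CIF value. C = FCA price + pre-shipment costs + freight + 0.73% × C
C − 0.73% × C = 65091.12 + 155.86 + 5068.36
0.9927 × C = 70315.34
C = 70315.34 / 0.9927 = 70832.42
Insurance premium = 0.73% × 70832.42 = 517.08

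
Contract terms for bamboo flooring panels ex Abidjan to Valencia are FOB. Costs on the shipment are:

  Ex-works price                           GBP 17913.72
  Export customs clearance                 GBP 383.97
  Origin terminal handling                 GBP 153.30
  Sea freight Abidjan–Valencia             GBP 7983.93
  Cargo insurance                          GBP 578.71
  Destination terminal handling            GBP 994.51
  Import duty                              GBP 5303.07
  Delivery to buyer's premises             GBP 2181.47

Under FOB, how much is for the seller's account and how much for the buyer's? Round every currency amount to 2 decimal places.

Seller: GBP 18450.99; buyer: GBP 17041.69

FOB: the seller bears costs until goods are on board at the origin port; the buyer bears freight, insurance and all costs thereafter.
Seller's account: goods 17913.72 + export clearance 383.97 + origin terminal 153.30 = 18450.99
Buyer's account: freight 7983.93 + insurance 578.71 + destination terminal 994.51 + duty 5303.07 + delivery 2181.47 = 17041.69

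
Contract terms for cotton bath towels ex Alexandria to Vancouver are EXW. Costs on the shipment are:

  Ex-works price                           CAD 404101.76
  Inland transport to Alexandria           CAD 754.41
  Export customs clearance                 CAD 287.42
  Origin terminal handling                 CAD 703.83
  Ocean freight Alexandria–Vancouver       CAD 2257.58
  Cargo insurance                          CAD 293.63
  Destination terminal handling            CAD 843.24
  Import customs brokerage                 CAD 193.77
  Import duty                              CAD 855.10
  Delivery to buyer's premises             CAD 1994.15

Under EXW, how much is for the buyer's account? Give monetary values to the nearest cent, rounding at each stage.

Buyer's account: CAD 8183.13

EXW: the seller makes goods available at their premises; the buyer bears all onward costs.
Seller's account: goods 404101.76 = 404101.76
Buyer's account: inland to port 754.41 + export clearance 287.42 + origin terminal 703.83 + freight 2257.58 + insurance 293.63 + destination terminal 843.24 + brokerage 193.77 + duty 855.10 + delivery 1994.15 = 8183.13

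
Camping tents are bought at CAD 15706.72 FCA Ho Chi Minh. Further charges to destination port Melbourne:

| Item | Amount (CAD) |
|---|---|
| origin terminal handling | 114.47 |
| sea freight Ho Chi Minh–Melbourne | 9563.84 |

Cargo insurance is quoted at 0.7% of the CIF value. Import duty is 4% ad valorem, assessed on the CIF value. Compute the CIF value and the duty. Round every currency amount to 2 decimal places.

Let C be the CIF value. C = FCA price + pre-shipment costs + freight + 0.7% × C
C − 0.7% × C = 15706.72 + 114.47 + 9563.84
0.993 × C = 25385.03
C = 25385.03 / 0.993 = 25563.98
Insurance premium = 0.7% × 25563.98 = 178.95
Import duty = 25563.98 × 4% = 1022.56

CIF value: CAD 25563.98; import duty: CAD 1022.56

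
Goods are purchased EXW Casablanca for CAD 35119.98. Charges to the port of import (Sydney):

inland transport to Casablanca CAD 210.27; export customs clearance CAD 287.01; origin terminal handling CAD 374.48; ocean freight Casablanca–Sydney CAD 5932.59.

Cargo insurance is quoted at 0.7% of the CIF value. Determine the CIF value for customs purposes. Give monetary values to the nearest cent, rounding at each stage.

Let C be the CIF value. C = EXW price + pre-shipment costs + freight + 0.7% × C
C − 0.7% × C = 35119.98 + 210.27 + 287.01 + 374.48 + 5932.59
0.993 × C = 41924.33
C = 41924.33 / 0.993 = 42219.87
Insurance premium = 0.7% × 42219.87 = 295.54

CIF value: CAD 42219.87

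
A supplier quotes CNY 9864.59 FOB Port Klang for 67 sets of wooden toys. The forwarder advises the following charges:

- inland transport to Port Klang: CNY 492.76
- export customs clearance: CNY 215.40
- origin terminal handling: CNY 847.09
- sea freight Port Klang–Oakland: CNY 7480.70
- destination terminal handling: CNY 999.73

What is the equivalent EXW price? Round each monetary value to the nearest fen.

EXW price: CNY 8309.34

Not relevant to the conversion: destination terminal, freight — on the buyer under both terms; not part of either seller's price.
From FOB to EXW, the seller no longer bears: inland to port, export clearance, origin terminal.
EXW price = 9864.59 − 492.76 − 215.40 − 847.09 = 8309.34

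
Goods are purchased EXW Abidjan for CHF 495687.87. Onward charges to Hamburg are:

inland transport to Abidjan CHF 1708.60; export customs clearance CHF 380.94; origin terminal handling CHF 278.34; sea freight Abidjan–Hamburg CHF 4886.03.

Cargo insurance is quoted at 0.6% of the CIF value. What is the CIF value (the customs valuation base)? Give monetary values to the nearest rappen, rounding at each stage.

CIF value: CHF 505977.65

Let C be the CIF value. C = EXW price + pre-shipment costs + freight + 0.6% × C
C − 0.6% × C = 495687.87 + 1708.60 + 380.94 + 278.34 + 4886.03
0.994 × C = 502941.78
C = 502941.78 / 0.994 = 505977.65
Insurance premium = 0.6% × 505977.65 = 3035.87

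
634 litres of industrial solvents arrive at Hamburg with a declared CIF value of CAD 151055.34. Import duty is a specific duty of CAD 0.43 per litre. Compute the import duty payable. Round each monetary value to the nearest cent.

Import duty: CAD 272.62

Import duty = 634 × 0.43 = 272.62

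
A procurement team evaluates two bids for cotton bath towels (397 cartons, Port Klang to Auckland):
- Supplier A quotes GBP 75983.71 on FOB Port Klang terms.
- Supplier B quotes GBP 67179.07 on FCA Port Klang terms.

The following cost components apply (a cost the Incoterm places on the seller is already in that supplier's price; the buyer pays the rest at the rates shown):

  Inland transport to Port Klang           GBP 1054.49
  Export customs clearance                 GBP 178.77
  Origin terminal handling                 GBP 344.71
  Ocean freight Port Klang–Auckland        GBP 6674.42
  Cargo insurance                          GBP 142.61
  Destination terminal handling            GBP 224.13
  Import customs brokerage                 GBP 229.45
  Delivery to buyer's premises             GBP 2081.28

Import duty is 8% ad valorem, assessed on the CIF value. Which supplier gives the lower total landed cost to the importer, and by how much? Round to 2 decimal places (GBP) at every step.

Supplier B is cheaper by GBP 9136.73

Supplier A (FOB):
CIF value = FOB price + freight + insurance = 75983.71 + 6674.42 + 142.61 = 82800.74
Import duty = 82800.74 × 8% = 6624.06
Buyer bears (A): 6674.42 + 142.61 + 224.13 + 229.45 + 2081.28 = 9351.89
Landed cost (A) = invoice 75983.71 + 9351.89 + duty 6624.06 = 91959.66
Supplier B (FCA):
CIF value = FCA price + origin terminal + freight + insurance = 67179.07 + 344.71 + 6674.42 + 142.61 = 74340.81
Import duty = 74340.81 × 8% = 5947.26
Buyer bears (B): 344.71 + 6674.42 + 142.61 + 224.13 + 229.45 + 2081.28 = 9696.60
Landed cost (B) = invoice 67179.07 + 9696.60 + duty 5947.26 = 82822.93
Difference = |91959.66 − 82822.93| = 9136.73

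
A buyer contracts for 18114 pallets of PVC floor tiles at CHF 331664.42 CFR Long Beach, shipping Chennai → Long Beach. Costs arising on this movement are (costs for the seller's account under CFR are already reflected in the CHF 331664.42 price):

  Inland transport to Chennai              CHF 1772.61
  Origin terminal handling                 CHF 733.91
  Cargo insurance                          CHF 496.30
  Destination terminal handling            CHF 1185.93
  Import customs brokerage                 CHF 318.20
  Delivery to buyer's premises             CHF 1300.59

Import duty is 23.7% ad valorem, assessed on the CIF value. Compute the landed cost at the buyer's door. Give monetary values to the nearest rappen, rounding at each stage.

CFR: the seller pays costs through ocean freight to the destination port, but not insurance.
Already in the invoice (seller's account under CFR): inland to port, origin terminal — exclude.
CIF value = CFR price + insurance = 331664.42 + 496.30 = 332160.72
Import duty = 332160.72 × 23.7% = 78722.09
Buyer bears: insurance 496.30 + destination terminal 1185.93 + brokerage 318.20 + delivery 1300.59 + duty 78722.09 = 82023.11
Landed cost = invoice 331664.42 + 82023.11 = 413687.53

Total landed cost: CHF 413687.53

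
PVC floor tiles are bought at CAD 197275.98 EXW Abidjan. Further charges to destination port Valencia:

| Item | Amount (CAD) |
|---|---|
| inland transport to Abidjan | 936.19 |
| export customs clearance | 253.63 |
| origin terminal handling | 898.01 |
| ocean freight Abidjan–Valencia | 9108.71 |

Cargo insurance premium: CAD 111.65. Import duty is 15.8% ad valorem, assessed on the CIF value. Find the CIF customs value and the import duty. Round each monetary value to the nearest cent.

CIF value: CAD 208584.17; import duty: CAD 32956.30

CIF = EXW price + pre-shipment costs + freight + insurance
CIF = 197275.98 + 936.19 + 253.63 + 898.01 + 9108.71 + 111.65 = 208584.17
Import duty = 208584.17 × 15.8% = 32956.30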